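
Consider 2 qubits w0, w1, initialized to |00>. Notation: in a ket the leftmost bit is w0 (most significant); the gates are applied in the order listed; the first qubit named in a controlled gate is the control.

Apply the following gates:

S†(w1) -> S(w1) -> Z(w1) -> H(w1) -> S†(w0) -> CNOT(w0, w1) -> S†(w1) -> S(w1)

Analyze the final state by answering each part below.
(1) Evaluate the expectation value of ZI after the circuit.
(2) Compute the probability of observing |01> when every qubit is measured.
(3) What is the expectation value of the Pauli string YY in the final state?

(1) The expectation value of ZI is 1.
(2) Outcome |01> occurs with probability 1/2.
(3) In the final state, YY has expectation 0.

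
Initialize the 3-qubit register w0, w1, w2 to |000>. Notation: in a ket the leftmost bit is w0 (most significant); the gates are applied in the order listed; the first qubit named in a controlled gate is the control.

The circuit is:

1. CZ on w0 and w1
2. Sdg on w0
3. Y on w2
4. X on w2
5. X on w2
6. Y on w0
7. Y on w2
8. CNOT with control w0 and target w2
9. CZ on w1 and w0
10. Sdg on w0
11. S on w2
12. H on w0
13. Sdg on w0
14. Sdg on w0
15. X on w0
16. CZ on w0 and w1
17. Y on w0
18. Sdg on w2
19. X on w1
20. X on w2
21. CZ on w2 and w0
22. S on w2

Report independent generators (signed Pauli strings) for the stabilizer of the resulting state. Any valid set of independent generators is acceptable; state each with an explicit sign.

The final state is stabilized by the group generated by -XII, -IZI, +IIZ; other independent generating sets are equally valid. Key observation: steps 4-5 multiply out to the identity, so the circuit reduces to the remaining gates.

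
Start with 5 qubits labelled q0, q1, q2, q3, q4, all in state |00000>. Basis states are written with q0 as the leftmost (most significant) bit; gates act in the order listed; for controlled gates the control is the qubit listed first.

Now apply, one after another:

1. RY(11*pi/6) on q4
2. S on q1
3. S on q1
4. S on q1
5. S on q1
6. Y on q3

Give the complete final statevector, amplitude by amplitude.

After the circuit, the state carries amplitude I*(-sqrt(6) - sqrt(2))/4 on |00010>, I*(-sqrt(2) + sqrt(6))/4 on |00011>, and 0 on every other basis state. Key observation: steps 2-5 multiply out to the identity, so the circuit reduces to the remaining gates.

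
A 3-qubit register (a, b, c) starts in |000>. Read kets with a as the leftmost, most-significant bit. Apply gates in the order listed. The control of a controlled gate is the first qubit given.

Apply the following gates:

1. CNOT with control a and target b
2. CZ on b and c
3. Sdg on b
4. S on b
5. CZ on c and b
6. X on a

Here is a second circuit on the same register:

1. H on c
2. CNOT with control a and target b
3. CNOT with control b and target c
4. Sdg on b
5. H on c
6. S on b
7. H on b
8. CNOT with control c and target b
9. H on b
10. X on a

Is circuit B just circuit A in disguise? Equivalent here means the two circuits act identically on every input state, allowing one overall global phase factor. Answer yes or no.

Yes, they are equivalent — the unitaries differ by at most a global phase.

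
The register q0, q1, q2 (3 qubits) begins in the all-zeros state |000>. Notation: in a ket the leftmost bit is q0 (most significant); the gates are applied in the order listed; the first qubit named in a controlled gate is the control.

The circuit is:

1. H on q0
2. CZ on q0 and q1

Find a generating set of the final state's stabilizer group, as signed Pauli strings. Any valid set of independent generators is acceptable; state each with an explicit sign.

One valid set of independent stabilizer generators is +XII, +IZI, +IIZ (any independent generating set of the same group is equally correct).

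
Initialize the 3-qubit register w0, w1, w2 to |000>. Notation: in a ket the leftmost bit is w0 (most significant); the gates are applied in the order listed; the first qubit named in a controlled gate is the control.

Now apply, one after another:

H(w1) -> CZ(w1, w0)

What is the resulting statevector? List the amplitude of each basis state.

The final amplitudes are sqrt(2)/2 on |000>, sqrt(2)/2 on |010>, and 0 on every other basis state.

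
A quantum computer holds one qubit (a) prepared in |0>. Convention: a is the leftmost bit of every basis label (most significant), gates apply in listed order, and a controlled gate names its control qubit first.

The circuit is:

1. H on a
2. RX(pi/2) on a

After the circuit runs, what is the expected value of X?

The expectation value of X is 1.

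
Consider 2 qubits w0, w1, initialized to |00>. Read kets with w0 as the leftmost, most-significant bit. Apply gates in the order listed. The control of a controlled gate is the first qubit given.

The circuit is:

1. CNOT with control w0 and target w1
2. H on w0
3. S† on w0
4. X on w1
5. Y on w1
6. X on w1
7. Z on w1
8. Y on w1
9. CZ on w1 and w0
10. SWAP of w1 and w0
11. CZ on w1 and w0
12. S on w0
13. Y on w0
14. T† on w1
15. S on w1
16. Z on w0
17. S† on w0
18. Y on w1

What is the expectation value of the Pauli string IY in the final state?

The observable IY averages to -sqrt(2)/2.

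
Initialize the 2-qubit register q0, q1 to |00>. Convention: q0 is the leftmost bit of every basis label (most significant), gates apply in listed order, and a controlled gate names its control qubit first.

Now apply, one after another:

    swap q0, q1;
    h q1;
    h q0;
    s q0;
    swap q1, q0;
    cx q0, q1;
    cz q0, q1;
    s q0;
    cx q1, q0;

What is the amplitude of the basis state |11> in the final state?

The final state's coefficient on |11> equals I/2.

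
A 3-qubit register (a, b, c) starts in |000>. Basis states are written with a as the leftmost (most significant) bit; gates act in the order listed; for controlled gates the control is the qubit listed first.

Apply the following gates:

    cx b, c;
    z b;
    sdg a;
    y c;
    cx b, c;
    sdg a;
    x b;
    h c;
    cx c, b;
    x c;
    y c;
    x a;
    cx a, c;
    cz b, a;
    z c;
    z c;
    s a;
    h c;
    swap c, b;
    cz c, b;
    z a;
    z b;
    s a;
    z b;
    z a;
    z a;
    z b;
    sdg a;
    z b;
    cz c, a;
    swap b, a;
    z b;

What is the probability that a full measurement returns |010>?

Outcome |010> occurs with probability 1/4. Key observation: steps 22-29 multiply out to the identity, so the circuit reduces to the remaining gates.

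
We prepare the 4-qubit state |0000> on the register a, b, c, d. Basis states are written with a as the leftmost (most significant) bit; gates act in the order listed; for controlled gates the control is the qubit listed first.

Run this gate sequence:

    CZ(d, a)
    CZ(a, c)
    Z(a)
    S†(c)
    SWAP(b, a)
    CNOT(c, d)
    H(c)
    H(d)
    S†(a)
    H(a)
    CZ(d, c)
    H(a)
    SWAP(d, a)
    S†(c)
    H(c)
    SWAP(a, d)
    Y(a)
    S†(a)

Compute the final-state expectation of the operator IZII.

The expectation value of IZII is 1.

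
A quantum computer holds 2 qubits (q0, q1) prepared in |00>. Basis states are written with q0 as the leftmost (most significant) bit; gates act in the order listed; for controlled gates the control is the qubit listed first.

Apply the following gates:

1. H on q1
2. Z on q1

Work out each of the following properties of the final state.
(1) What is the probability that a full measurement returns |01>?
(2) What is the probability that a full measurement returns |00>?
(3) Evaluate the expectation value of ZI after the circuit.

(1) Outcome |01> occurs with probability 1/2.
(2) Outcome |00> occurs with probability 1/2.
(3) The expectation value of ZI is 1.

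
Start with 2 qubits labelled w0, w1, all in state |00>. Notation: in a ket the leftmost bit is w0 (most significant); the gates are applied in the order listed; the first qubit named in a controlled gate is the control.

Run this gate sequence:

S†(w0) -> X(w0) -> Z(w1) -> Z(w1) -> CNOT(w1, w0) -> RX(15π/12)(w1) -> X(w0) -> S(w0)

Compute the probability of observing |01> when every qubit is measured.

A full measurement returns |01> with probability sqrt(2)/4 + 1/2.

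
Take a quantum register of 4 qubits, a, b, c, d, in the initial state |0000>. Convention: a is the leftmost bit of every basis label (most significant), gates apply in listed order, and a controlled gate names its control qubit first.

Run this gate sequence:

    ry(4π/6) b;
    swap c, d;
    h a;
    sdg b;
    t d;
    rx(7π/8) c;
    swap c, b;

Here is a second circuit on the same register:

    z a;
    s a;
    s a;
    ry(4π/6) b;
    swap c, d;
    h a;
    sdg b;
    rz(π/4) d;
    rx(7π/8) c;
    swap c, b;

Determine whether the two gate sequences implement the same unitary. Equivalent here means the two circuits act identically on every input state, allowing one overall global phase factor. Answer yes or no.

Yes — the two circuits implement the same unitary up to a global phase.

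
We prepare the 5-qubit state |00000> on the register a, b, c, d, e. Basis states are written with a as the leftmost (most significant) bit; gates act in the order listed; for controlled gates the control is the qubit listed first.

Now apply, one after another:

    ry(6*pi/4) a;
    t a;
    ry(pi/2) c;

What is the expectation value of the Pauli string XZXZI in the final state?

The expectation value of XZXZI is -sqrt(2)/2.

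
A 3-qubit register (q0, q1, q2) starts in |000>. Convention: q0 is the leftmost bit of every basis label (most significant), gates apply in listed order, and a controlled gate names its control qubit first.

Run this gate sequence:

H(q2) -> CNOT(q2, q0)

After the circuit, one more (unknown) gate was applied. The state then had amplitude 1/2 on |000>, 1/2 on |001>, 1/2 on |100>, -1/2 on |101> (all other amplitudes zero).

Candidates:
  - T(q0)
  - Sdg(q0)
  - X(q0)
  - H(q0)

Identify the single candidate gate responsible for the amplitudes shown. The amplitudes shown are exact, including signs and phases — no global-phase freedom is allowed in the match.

The unique candidate consistent with the amplitudes is H(q0).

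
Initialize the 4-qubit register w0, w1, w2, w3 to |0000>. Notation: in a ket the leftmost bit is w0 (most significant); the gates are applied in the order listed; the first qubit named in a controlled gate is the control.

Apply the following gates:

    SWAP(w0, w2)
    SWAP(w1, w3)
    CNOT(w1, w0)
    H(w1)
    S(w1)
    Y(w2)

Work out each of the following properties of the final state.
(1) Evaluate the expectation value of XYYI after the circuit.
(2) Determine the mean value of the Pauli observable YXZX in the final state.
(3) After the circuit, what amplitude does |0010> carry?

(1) The observable XYYI averages to 0.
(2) The observable YXZX averages to 0.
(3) |0010> carries amplitude sqrt(2)*I/2 in the final state.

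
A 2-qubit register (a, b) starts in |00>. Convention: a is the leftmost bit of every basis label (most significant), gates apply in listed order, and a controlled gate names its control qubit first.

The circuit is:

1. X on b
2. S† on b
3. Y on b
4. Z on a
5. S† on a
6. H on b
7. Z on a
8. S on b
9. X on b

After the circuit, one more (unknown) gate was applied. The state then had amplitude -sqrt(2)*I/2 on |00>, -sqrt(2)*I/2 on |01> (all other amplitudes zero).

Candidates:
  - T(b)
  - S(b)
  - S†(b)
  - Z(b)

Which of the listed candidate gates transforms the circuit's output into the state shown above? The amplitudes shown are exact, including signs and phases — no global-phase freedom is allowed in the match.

The applied gate was S(b).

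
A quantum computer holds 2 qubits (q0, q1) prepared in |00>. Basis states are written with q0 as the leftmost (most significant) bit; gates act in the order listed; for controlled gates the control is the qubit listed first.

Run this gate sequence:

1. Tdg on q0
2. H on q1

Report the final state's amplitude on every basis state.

After the circuit, the state carries amplitude sqrt(2)/2 on |00>, sqrt(2)/2 on |01>, 0 on |10>, 0 on |11>.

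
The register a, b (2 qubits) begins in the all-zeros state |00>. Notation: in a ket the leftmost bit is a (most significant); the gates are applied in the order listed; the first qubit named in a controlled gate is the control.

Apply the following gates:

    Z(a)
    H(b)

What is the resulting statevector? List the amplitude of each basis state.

After the circuit, the state carries amplitude sqrt(2)/2 on |00>, sqrt(2)/2 on |01>, 0 on |10>, 0 on |11>.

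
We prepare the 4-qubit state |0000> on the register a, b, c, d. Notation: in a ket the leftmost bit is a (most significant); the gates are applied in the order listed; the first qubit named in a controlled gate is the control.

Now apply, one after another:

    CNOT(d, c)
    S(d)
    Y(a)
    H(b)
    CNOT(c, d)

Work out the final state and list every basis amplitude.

After the circuit, the state carries amplitude sqrt(2)*I/2 on |1000>, sqrt(2)*I/2 on |1100>, and 0 on every other basis state.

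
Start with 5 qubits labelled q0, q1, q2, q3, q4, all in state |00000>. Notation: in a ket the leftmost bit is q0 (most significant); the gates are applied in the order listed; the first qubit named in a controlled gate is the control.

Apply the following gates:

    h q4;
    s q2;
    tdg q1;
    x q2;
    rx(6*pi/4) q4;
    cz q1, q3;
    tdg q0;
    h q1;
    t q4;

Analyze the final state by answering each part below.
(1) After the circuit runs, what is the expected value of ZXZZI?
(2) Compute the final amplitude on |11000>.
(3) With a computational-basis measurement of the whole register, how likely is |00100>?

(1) The expectation value of ZXZZI is -1.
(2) |11000> carries amplitude 0 in the final state.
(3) The probability of measuring |00100> is 1/4.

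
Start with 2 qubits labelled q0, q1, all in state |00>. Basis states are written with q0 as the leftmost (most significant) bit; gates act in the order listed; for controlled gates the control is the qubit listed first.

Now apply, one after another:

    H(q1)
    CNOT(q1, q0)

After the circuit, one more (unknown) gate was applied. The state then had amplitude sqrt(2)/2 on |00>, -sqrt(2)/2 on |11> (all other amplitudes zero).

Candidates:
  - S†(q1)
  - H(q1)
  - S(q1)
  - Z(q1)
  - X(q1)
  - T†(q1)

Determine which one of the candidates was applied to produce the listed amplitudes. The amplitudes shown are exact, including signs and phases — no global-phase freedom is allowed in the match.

It was Z(q1) that produced the state shown.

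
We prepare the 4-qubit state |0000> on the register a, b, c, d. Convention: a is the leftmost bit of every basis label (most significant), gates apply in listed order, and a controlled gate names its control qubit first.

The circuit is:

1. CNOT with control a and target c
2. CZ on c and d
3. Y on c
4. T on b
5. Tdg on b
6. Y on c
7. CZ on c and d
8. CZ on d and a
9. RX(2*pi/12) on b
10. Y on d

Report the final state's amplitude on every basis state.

The final amplitudes are I*(sqrt(2) + sqrt(6))/4 on |0001>, -sqrt(2)/4 + sqrt(6)/4 on |0101>, and 0 on every other basis state. Key observation: steps 2-7 multiply out to the identity, so the circuit reduces to the remaining gates.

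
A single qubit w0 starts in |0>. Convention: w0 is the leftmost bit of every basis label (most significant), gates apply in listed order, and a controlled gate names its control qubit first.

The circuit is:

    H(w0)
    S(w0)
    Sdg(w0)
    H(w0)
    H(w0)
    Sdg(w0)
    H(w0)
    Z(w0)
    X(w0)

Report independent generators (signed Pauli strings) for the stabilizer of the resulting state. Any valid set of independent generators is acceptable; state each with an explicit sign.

The final state is stabilized by the group generated by +Y; other independent generating sets are equally valid.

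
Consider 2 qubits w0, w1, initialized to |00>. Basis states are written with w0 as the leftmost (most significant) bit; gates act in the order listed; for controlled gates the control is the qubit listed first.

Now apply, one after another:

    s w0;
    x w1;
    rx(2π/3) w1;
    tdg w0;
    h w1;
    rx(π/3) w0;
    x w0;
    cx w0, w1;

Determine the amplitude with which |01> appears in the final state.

The final state's coefficient on |01> equals -sqrt(6)/8 + sqrt(2)*I/8.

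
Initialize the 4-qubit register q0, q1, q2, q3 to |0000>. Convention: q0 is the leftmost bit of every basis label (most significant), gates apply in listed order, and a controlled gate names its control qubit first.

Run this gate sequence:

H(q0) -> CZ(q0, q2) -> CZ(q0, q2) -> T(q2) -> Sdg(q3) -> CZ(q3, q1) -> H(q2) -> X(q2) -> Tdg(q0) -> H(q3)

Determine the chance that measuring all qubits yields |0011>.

The probability of measuring |0011> is 1/8. Key observation: steps 2-3 multiply out to the identity, so the circuit reduces to the remaining gates.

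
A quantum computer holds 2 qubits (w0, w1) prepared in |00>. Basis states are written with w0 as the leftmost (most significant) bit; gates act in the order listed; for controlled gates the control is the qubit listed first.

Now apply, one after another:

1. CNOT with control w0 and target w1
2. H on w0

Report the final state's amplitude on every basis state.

The final amplitudes are sqrt(2)/2 on |00>, 0 on |01>, sqrt(2)/2 on |10>, 0 on |11>.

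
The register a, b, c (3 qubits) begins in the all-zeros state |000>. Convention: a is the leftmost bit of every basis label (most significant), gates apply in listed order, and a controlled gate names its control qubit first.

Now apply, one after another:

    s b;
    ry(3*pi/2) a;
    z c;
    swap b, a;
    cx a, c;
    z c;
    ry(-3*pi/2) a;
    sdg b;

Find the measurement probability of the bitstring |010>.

The probability of measuring |010> is 1/4.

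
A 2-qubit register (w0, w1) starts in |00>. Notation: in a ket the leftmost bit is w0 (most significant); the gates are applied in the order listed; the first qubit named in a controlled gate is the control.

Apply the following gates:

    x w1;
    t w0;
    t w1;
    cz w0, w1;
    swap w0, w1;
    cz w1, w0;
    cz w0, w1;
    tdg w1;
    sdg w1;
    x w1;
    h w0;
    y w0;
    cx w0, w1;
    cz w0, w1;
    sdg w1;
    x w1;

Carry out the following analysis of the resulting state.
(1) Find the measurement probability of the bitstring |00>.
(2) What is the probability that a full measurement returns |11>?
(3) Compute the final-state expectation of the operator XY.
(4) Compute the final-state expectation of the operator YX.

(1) The probability of measuring |00> is 1/2.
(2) A full measurement returns |11> with probability 1/2.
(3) The observable XY averages to 1.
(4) The observable YX averages to 1.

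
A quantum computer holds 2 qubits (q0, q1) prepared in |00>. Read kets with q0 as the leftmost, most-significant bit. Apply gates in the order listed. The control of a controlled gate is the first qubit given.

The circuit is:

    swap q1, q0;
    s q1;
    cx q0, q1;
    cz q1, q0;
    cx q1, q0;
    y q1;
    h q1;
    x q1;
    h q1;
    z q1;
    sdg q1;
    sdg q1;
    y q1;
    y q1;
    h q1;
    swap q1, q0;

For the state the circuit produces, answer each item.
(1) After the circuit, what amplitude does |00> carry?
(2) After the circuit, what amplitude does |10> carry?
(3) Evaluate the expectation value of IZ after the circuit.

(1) The amplitude on |00> is -sqrt(2)*I/2. Key observation: gates 7-10 undo each other exactly, leaving only the rest of the circuit to track.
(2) |10> carries amplitude sqrt(2)*I/2 in the final state.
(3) The expectation value of IZ is 1.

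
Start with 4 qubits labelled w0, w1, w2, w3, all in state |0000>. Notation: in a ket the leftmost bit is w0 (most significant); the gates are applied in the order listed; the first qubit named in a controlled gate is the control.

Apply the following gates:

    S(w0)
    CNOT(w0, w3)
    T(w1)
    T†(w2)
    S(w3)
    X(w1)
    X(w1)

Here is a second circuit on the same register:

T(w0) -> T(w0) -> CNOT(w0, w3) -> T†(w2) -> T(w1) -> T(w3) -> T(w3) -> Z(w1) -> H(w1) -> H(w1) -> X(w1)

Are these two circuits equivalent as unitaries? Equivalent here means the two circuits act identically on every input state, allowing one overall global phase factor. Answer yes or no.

No, they are not equivalent — no single phase factor reconciles the two unitaries.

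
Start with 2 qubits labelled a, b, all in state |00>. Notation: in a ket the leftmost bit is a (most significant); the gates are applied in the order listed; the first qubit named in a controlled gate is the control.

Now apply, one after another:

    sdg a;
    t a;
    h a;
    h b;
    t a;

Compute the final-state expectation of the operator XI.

In the final state, XI has expectation sqrt(2)/2.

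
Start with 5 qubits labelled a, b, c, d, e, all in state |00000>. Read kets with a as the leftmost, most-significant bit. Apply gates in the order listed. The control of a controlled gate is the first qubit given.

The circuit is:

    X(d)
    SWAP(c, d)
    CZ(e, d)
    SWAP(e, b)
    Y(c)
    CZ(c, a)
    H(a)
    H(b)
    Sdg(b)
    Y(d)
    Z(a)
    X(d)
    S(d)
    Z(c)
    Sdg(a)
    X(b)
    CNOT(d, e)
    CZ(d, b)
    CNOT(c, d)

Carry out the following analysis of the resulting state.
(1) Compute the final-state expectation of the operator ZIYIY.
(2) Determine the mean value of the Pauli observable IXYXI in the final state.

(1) In the final state, ZIYIY has expectation 0.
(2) The expectation value of IXYXI is 0.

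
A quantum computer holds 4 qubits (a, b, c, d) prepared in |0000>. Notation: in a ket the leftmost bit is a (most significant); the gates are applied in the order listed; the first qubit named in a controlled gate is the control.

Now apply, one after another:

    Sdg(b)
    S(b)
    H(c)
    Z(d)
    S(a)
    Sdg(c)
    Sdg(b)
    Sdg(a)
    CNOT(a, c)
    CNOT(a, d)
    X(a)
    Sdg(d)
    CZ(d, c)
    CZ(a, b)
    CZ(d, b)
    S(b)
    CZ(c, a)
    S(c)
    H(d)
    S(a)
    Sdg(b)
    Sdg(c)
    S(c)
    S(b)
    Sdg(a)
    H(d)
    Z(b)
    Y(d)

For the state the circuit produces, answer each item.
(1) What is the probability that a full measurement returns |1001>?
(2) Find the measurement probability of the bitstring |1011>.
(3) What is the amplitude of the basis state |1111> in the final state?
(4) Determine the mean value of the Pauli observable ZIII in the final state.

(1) Outcome |1001> occurs with probability 1/2. Key observation: the block from step 19 through step 26 cancels to the identity and can be dropped.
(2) The probability of measuring |1011> is 1/2.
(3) The final state's coefficient on |1111> equals 0.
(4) In the final state, ZIII has expectation -1.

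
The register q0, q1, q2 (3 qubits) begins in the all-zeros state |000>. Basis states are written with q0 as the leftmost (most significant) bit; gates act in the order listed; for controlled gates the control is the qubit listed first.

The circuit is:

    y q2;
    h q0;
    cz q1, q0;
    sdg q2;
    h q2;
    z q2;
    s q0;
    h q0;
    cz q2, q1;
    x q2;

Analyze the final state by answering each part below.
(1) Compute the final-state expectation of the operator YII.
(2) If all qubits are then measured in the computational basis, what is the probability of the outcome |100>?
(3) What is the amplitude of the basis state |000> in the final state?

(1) In the final state, YII has expectation -1.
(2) A full measurement returns |100> with probability 1/4.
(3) The amplitude on |000> is sqrt(2)*(1 + I)/4.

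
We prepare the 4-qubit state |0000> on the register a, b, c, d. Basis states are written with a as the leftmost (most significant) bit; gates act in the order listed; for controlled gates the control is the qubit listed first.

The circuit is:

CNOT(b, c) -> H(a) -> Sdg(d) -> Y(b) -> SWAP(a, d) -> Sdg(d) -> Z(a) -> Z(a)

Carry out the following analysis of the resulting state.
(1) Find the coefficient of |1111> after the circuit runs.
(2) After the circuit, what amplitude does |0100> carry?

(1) The final state's coefficient on |1111> equals 0.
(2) The final state's coefficient on |0100> equals sqrt(2)*I/2.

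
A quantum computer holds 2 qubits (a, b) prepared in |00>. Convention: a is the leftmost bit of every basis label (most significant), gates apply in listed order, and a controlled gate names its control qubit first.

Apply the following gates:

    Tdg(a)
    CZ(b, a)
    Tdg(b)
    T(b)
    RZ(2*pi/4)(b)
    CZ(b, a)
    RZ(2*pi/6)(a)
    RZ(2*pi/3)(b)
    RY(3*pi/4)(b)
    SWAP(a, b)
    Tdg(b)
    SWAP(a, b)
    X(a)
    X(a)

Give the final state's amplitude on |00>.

|00> carries amplitude -sqrt(2 - sqrt(2))*exp(I*pi/4)/2 in the final state.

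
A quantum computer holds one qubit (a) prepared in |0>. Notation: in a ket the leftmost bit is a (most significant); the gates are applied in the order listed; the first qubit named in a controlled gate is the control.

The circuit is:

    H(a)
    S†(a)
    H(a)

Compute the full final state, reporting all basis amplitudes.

The final amplitudes are 1/2 - I/2 on |0>, 1/2 + I/2 on |1>.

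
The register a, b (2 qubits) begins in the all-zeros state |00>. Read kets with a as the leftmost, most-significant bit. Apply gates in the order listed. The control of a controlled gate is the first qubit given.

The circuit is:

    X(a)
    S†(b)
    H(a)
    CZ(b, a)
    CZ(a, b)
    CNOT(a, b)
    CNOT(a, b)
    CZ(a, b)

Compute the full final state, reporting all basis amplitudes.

The resulting statevector has amplitude sqrt(2)/2 on |00>, 0 on |01>, -sqrt(2)/2 on |10>, 0 on |11>.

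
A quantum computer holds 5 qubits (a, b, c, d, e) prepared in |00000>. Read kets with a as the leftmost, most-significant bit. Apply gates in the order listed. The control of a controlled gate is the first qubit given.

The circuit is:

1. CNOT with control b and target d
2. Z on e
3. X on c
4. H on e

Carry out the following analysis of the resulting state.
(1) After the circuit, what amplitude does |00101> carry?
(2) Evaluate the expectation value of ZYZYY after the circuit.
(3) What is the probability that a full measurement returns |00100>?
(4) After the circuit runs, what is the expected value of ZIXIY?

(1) |00101> carries amplitude sqrt(2)/2 in the final state.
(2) The expectation value of ZYZYY is 0.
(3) The probability of measuring |00100> is 1/2.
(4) The expectation value of ZIXIY is 0.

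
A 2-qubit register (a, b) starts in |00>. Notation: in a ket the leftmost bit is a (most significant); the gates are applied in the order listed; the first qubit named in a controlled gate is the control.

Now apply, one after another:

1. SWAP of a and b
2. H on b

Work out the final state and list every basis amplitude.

After the circuit, the state carries amplitude sqrt(2)/2 on |00>, sqrt(2)/2 on |01>, 0 on |10>, 0 on |11>.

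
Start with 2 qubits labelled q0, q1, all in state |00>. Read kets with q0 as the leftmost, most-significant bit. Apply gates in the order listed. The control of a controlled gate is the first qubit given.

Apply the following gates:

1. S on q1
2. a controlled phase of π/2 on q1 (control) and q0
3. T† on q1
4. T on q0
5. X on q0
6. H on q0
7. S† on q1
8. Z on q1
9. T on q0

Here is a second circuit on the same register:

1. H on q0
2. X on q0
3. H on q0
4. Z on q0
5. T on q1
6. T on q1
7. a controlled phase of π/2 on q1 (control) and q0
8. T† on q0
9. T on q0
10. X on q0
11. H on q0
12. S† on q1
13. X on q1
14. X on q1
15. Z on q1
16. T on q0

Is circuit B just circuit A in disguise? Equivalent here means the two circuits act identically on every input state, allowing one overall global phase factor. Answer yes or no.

No — the two circuits implement different unitaries, even allowing a global phase.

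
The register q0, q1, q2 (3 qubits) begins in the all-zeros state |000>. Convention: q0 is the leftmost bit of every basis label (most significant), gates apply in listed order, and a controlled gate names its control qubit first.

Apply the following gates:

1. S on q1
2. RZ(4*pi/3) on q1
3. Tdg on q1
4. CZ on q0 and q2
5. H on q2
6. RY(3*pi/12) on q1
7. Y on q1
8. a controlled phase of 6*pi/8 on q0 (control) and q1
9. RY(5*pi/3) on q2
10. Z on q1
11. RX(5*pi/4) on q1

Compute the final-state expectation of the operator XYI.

In the final state, XYI has expectation 0.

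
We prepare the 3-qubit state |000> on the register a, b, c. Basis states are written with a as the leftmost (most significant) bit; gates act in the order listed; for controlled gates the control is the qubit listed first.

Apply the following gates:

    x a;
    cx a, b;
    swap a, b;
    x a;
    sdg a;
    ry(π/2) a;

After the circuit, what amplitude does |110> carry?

The amplitude on |110> is sqrt(2)/2.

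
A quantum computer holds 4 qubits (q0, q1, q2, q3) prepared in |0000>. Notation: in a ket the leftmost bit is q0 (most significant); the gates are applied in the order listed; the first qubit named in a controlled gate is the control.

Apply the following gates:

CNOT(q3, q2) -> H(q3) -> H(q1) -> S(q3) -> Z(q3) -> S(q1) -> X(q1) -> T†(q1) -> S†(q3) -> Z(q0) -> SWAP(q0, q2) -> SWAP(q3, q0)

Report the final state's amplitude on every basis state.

The final amplitudes are I/2 on |0000>, -exp(3*I*pi/4)/2 on |0100>, -I/2 on |1000>, exp(3*I*pi/4)/2 on |1100>, and 0 on every other basis state.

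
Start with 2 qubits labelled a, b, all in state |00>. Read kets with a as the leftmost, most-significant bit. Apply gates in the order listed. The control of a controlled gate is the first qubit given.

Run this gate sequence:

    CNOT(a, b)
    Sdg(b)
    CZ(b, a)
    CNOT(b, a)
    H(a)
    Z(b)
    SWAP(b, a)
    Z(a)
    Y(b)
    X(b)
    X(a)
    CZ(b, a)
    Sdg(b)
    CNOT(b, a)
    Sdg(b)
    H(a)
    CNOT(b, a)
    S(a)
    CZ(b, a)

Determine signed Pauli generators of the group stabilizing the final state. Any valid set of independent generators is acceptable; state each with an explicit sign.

The stabilizer group can be generated by -YI, -IX, among other valid generating sets.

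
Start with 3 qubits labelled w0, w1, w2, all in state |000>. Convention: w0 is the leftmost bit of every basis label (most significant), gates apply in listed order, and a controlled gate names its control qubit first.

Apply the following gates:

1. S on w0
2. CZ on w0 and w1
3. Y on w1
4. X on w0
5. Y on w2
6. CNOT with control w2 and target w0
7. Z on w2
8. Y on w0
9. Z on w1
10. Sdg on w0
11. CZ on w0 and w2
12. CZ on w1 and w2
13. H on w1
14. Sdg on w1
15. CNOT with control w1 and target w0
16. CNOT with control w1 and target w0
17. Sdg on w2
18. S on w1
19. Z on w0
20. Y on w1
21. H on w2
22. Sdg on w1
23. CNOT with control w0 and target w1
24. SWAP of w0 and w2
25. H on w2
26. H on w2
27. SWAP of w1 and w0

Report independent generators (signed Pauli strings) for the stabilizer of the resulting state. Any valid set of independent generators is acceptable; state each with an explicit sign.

The final state is stabilized by the group generated by +YII, -IXI, -IIZ; other independent generating sets are equally valid. Key observation: gates 15-16 undo each other exactly, leaving only the rest of the circuit to track.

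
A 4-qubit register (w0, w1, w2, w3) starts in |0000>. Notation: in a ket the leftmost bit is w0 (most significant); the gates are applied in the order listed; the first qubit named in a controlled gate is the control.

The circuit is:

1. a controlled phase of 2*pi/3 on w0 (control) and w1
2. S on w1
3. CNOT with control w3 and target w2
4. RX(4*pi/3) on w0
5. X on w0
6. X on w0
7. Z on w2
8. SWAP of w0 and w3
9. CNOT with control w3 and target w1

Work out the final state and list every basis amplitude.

The final amplitudes are -1/2 on |0000>, -sqrt(3)*I/2 on |0101>, and 0 on every other basis state. Key observation: the block from step 5 through step 6 cancels to the identity and can be dropped.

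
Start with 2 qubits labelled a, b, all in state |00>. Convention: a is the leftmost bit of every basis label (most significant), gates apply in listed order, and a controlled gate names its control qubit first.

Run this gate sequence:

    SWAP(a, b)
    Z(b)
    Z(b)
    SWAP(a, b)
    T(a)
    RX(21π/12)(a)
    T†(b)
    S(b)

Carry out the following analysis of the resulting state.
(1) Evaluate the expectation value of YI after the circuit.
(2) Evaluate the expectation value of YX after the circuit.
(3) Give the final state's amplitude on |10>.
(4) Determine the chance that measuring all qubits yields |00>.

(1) In the final state, YI has expectation sqrt(2)/2. Key observation: the block from step 1 through step 4 cancels to the identity and can be dropped.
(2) In the final state, YX has expectation 0.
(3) |10> carries amplitude -I*sqrt(2 - sqrt(2))/2 in the final state.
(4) Outcome |00> occurs with probability sqrt(2)/4 + 1/2.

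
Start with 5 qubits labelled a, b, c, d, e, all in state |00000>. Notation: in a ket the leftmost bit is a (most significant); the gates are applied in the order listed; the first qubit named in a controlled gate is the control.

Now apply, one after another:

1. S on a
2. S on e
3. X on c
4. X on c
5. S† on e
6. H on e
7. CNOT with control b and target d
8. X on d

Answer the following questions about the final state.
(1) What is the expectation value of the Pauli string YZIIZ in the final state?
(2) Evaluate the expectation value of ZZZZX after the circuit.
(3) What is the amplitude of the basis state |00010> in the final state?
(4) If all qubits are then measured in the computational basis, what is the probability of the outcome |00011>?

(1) The expectation value of YZIIZ is 0.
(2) The observable ZZZZX averages to -1.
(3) The amplitude on |00010> is sqrt(2)/2.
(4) Outcome |00011> occurs with probability 1/2.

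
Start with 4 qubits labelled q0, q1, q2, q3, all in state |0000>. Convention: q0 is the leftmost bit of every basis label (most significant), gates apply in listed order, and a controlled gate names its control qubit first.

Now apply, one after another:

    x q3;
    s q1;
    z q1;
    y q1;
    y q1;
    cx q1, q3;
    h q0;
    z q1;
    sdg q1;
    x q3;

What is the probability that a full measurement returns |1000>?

The probability of measuring |1000> is 1/2.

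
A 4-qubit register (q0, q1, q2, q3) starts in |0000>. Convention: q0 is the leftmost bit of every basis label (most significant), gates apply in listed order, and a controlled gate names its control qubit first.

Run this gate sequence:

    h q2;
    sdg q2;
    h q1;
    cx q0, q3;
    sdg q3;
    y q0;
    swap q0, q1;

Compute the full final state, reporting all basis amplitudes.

After the circuit, the state carries amplitude I/2 on |0100>, 1/2 on |0110>, I/2 on |1100>, 1/2 on |1110>, and 0 on every other basis state.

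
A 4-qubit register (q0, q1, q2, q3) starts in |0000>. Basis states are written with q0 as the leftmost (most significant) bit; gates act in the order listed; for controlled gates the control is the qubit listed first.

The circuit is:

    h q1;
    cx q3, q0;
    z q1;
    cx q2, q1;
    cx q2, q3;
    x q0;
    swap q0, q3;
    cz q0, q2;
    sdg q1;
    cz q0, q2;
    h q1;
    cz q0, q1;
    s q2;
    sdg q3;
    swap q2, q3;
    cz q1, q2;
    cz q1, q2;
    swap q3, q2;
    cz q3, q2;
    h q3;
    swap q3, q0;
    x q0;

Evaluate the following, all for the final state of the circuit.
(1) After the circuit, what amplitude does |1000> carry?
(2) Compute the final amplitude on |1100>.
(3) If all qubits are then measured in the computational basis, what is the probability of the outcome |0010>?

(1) The amplitude on |1000> is sqrt(2)*(1 - I)/4. Key observation: the block from step 16 through step 17 cancels to the identity and can be dropped.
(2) |1100> carries amplitude sqrt(2)*(-1 - I)/4 in the final state.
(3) A full measurement returns |0010> with probability 0.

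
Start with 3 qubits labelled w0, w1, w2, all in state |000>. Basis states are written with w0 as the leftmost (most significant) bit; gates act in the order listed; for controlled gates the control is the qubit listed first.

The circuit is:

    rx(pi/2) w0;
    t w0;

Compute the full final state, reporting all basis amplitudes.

The resulting statevector has amplitude sqrt(2)/2 on |000>, -sqrt(2)*exp(3*I*pi/4)/2 on |100>, and 0 on every other basis state.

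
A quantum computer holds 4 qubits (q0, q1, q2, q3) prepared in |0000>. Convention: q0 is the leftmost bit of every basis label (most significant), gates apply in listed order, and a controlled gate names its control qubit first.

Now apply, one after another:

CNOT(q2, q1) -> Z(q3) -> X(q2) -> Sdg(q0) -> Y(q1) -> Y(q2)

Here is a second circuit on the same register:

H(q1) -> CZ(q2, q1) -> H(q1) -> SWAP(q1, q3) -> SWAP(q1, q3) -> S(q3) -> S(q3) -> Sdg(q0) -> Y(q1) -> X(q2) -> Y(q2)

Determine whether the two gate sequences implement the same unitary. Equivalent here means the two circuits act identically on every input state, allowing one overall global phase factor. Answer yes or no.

Yes — the two circuits implement the same unitary up to a global phase.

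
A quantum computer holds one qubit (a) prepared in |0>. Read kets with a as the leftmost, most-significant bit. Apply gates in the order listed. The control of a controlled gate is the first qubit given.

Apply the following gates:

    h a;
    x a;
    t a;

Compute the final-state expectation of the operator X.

The expectation value of X is sqrt(2)/2.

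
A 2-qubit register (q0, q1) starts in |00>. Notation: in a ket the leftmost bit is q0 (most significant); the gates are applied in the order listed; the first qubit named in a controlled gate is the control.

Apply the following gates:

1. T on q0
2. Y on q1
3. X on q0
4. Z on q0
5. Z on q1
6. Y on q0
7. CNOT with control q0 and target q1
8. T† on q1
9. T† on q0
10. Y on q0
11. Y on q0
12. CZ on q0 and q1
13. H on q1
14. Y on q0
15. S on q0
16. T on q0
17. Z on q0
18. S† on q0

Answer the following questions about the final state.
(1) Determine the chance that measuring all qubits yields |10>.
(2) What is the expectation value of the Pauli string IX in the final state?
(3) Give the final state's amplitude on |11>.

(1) A full measurement returns |10> with probability 1/2.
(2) In the final state, IX has expectation -1.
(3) The final state's coefficient on |11> equals sqrt(2)*I/2.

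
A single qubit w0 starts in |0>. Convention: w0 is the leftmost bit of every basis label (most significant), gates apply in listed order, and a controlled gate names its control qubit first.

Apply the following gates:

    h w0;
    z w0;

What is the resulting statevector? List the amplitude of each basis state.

The final amplitudes are sqrt(2)/2 on |0>, -sqrt(2)/2 on |1>.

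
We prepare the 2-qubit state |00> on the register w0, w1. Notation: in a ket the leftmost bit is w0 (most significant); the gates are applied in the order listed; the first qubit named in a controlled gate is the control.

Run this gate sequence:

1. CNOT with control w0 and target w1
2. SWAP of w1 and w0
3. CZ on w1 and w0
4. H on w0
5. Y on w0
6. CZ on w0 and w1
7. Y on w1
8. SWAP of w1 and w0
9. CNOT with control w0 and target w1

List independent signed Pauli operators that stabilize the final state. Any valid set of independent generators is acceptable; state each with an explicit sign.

The final state is stabilized by the group generated by -IX, -ZI; other independent generating sets are equally valid.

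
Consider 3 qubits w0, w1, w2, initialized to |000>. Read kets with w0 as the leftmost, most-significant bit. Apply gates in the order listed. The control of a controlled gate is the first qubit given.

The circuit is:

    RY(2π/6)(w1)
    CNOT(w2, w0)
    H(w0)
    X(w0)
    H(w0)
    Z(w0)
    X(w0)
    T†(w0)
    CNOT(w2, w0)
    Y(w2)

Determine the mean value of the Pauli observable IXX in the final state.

The observable IXX averages to 0. Key observation: gates 3-6 undo each other exactly, leaving only the rest of the circuit to track.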